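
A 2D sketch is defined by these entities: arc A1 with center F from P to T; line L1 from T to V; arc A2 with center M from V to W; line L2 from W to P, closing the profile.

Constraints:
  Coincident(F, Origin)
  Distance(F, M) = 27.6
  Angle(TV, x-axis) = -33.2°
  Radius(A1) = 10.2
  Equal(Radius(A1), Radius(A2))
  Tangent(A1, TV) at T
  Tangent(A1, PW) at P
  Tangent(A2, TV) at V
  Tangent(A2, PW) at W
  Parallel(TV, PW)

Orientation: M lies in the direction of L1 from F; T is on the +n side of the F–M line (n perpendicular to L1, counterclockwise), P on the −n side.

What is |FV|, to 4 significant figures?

29.42

The slot axis is L1's direction at -33.2°, so u = (cos -33.2°, sin -33.2°) = (0.8368, -0.5476) and n = (−sin -33.2°, cos -33.2°) = (0.5476, 0.8368). F is at the origin and M lies 27.6 along u from F, so M = 27.6·u = (23.09, -15.11). Tangency of A1 to both parallel lines with radius 10.2 puts T and P at F ± 10.2·n: T = (5.585, 8.535), P = (-5.585, -8.535). Equal radii place V and W the same way about M: V = M + 10.2·n = (28.68, -6.578), W = M − 10.2·n = (17.51, -23.65). Then |FV| = |V − F| = 29.42.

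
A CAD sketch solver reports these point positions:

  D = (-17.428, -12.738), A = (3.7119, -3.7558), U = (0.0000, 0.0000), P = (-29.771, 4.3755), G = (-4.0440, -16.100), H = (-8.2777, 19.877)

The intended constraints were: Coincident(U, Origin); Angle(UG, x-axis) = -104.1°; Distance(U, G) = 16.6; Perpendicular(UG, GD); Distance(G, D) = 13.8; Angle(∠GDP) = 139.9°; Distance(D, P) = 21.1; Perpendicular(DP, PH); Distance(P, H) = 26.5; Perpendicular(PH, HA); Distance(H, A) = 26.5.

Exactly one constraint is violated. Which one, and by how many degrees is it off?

Perpendicular(PH, HA) — off by 8.90°.

U = (0.00, 0.00) ✓; UG at -104.1° ✓; |UG| = 16.60 ✓; ∠(UG, GD) = 90.00° ✓; |GD| = 13.80 ✓; ∠GDP = 139.9° ✓; |DP| = 21.10 ✓; ∠(DP, PH) = 90.00° ✓; |PH| = 26.50 ✓; ∠(PH, HA) = 98.90° ✗; |HA| = 26.50 ✓.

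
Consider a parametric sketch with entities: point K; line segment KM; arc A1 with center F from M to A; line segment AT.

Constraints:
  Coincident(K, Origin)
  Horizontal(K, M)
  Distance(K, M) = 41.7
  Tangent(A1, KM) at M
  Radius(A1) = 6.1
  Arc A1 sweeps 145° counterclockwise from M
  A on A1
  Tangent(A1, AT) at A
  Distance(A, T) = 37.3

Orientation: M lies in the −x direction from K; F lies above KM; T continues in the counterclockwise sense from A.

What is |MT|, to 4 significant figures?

42.28

On A1, M sits at bearing -90° from F; a 145° counterclockwise sweep puts A at bearing 55°, so A = F + 6.1·(cos 55°, sin 55°) = (-38.20, 11.10). The tangent condition forces FA to be normal to AT, so AT runs along (−sin 55°, cos 55°); with |AT| = 37.3, T = (-68.76, 32.49). Then |MT| = |T − M| = 42.28.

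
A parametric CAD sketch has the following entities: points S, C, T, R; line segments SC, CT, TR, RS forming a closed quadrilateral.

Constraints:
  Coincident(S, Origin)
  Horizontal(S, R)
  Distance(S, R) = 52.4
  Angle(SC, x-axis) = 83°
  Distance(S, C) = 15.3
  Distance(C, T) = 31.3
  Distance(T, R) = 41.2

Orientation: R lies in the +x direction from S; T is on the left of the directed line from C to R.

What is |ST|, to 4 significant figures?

43.00

Checks: |CT| = 31.30 ✓; |TR| = 41.20 ✓.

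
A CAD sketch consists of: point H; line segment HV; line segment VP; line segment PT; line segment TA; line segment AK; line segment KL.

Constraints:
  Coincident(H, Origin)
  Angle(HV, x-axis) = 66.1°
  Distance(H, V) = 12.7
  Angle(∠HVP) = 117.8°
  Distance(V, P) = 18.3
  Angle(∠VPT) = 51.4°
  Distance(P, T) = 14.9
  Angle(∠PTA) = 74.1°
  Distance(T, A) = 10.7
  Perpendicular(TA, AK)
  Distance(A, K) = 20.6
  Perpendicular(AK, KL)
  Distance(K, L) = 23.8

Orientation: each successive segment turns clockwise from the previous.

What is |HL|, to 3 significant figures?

39.3

TA is perpendicular to AK, so AK runs at 39.4°; with |AK| = 20.6, K = (24.0, 21.9). AK ⟂ KL, so KL runs at -50.6°; with |KL| = 23.8, L = (39.2, 3.56). Then |HL| = |L − H| = 39.3.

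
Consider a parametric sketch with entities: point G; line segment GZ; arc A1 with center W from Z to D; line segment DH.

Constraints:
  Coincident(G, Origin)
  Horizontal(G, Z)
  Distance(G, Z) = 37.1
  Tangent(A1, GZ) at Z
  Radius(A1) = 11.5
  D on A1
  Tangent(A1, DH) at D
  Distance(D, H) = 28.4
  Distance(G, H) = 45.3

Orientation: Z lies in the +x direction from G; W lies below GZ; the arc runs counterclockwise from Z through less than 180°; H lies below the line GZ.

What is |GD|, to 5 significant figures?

27.725

G is at the origin; GZ is horizontal with |GZ| = 37.1 and Z on the +x side, so Z = (37.100, 0.0000). A1 meets GZ tangentially, so WZ is at right angles to GZ, so W = Z + (0, -11.5) = (37.100, -11.500). Since WD ⟂ DH (tangency), |WH| = √(11.5² + 28.4²) = 30.640 regardless of where D sits on A1. So H lies on both circle(G, 45.3) and circle(W, 30.640); the below-GZ intersection is H = (23.293, -38.853). D is the foot of the tangent from H: D = (25.639, -10.550).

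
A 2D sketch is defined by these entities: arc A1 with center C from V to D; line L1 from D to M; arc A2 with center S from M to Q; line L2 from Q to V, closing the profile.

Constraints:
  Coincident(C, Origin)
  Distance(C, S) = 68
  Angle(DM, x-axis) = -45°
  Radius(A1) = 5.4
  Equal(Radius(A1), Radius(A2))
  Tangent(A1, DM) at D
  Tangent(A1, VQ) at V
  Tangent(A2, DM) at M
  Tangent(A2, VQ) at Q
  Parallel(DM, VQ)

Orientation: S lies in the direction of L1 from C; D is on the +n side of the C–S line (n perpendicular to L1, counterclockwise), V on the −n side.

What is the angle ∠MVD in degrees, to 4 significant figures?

80.98°

Tangency of A1 to both parallel lines with radius 5.4 puts D and V at C ± 5.4·n: D = (3.818, 3.818), V = (-3.818, -3.818). Equal radii place M and Q the same way about S: M = S + 5.4·n = (51.90, -44.26), Q = S − 5.4·n = (44.26, -51.90). Then cos ∠MVD = VM·VD / (|VM||VD|), giving 80.98°.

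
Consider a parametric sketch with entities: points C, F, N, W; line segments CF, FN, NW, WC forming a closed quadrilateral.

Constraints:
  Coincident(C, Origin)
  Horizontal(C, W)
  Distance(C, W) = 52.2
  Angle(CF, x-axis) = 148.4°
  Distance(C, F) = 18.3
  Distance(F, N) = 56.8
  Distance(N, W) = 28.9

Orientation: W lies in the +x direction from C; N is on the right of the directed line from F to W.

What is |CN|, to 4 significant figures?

38.50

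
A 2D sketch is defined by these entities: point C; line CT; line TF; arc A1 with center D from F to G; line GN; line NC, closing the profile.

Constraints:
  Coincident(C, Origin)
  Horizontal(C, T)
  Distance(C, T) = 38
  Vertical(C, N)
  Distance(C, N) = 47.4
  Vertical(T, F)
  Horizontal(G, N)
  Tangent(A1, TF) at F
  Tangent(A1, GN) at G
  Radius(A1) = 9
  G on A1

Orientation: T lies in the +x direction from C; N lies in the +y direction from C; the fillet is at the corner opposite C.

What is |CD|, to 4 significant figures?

48.12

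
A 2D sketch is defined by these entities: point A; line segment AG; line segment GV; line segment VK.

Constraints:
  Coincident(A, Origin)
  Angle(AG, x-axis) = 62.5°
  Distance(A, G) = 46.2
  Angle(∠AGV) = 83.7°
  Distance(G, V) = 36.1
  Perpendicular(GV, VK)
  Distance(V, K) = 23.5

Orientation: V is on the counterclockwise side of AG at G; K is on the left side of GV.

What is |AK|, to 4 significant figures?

38.28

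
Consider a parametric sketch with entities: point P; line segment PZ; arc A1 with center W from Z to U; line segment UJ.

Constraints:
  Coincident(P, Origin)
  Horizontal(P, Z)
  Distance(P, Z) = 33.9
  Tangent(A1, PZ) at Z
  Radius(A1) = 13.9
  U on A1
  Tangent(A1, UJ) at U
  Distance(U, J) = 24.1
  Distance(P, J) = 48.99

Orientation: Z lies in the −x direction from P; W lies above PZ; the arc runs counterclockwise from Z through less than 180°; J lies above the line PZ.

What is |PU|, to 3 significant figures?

27.1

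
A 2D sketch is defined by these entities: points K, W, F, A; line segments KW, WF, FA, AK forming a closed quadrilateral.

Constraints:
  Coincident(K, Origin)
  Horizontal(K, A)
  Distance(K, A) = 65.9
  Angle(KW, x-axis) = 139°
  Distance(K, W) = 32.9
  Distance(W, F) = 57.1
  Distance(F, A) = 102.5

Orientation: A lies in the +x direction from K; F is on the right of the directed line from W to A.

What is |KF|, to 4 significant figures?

46.51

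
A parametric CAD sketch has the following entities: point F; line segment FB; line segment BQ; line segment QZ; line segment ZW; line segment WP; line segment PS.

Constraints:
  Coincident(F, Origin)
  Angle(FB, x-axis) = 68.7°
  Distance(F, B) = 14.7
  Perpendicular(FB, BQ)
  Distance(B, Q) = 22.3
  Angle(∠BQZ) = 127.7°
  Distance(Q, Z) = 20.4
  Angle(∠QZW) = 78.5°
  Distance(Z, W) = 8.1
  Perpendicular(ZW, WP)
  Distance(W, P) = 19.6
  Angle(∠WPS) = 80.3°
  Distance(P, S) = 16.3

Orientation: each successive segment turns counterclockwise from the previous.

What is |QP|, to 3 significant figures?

4.05

∠QZW = 78.5° gives ZW at -47.5° from the x-axis; with |ZW| = 8.1, W = (-27.5, 5.32). ZW is perpendicular to WP, so WP runs at 42.5°; with |WP| = 19.6, P = (-13.0, 18.6). Then |QP| = |P − Q| = 4.05.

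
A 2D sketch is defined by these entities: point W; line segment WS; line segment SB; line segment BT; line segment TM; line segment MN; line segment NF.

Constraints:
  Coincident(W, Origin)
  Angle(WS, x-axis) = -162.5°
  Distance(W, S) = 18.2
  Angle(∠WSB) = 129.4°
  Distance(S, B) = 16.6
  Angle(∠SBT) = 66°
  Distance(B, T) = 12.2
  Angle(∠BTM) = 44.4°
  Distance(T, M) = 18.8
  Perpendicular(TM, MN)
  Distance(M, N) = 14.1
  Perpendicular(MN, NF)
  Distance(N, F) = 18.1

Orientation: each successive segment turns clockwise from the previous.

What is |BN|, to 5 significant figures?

11.517

∠BTM = 44.4° gives TM at -102.70° from the x-axis; with |TM| = 18.8, M = (-25.154, -8.1209). TM ⟂ MN, so MN runs at 167.30°; with |MN| = 14.1, N = (-38.909, -5.0210). Then |BN| = |N − B| = 11.517.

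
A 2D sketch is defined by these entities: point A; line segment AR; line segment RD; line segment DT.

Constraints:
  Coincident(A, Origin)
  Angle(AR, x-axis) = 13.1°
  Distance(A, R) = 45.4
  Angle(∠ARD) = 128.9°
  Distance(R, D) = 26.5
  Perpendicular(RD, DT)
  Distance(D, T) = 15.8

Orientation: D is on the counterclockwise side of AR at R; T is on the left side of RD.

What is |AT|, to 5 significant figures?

58.374

A is at the origin; AR runs at 13.1° with length 45.4, so R = 45.4·(cos 13.1°, sin 13.1°) = (44.219, 10.290). ∠ARD = 128.9°, so RD runs at 13.1° + (180° − 128.9°) = 64.200° from the x-axis; with |RD| = 26.5, D = R + 26.5·(cos 64.200°, sin 64.200°) = (55.752, 34.148). RD is perpendicular to DT; with |DT| = 15.8 on the left of RD, T = D + 15.8·(-0.90032, 0.43523) = (41.527, 41.025). Then |AT| = |T − A| = 58.374.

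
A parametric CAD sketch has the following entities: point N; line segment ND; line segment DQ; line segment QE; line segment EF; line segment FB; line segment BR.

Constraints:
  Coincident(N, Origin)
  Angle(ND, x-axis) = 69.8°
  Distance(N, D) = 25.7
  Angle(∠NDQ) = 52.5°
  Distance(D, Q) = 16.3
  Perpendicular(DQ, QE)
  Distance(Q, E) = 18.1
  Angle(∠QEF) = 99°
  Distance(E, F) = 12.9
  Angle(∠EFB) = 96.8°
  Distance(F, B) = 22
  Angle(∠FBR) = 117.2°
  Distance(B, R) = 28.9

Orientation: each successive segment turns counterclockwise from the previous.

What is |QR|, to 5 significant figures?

20.899

∠EFB = 96.8° gives FB at 91.500° from the x-axis; with |FB| = 22.0, B = (10.883, 25.846). ∠FBR = 117.2° gives BR at 154.30° from the x-axis; with |BR| = 28.9, R = (-15.158, 38.378). Then |QR| = |R − Q| = 20.899.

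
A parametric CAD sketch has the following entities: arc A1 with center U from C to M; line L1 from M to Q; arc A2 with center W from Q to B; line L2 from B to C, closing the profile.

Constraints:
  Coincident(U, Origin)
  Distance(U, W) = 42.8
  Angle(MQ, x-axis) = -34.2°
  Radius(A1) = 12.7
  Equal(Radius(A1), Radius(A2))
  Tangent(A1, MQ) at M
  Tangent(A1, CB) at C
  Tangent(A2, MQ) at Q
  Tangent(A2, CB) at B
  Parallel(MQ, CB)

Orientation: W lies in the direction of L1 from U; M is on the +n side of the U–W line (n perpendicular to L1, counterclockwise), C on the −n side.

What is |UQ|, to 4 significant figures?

44.64

Tangency of A1 to both parallel lines with radius 12.7 puts M and C at U ± 12.7·n: M = (7.138, 10.50), C = (-7.138, -10.50). Equal radii place Q and B the same way about W: Q = W + 12.7·n = (42.54, -13.55), B = W − 12.7·n = (28.26, -34.56). Then |UQ| = |Q − U| = 44.64.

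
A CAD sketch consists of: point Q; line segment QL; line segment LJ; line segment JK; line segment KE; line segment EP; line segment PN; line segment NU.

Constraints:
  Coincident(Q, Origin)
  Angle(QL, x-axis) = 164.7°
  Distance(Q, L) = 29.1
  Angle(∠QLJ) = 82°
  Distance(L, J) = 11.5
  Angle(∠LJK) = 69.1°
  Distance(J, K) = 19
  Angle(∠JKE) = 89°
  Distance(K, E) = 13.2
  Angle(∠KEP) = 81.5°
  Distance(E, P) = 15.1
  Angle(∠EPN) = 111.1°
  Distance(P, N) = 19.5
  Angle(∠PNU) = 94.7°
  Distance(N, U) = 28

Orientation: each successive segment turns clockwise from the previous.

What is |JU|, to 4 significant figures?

31.37

∠EPN = 111.1° gives PN at 57.40° from the x-axis; with |PN| = 19.5, N = (-17.70, 24.29). ∠PNU = 94.7° gives NU at -27.90° from the x-axis; with |NU| = 28.0, U = (7.047, 11.19). Then |JU| = |U − J| = 31.37.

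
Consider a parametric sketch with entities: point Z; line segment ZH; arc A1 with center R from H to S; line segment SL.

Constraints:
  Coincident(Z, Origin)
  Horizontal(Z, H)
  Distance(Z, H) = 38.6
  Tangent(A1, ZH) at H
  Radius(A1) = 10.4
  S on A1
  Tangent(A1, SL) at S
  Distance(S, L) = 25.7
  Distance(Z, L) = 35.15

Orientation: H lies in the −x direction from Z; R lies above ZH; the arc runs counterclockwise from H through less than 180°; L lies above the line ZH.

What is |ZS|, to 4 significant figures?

29.74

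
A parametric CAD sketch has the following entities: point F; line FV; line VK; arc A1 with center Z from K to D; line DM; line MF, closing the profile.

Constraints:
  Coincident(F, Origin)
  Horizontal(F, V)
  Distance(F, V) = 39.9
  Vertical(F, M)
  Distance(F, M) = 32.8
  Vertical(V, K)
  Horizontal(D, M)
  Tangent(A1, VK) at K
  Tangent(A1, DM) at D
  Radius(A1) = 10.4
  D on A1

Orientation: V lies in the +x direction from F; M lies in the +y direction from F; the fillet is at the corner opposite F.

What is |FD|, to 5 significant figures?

44.115

The virtual corner opposite F is at (39.900, 32.800). Tangency of A1 to VK means the radius ZK is perpendicular to VK and since A1 is tangent to DM there, ZD ⟂ DM, with radius 10.4, so the center Z sits 10.4 in from both sides at Z = (29.500, 22.400). That places the tangent points at K = (39.900, 22.400) on VK and D = (29.500, 32.800) on DM. Then |FD| = |D − F| = 44.115.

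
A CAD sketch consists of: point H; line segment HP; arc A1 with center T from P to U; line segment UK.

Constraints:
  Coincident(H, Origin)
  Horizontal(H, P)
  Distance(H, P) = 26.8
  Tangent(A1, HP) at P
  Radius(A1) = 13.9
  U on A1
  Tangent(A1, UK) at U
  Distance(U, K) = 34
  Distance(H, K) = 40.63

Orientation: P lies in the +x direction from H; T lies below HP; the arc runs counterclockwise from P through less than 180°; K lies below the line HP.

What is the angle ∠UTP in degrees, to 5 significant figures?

68.861°

H is at the origin; HP is horizontal with |HP| = 26.8 and P on the +x side, so P = (26.800, 0.0000). Since A1 is tangent to HP there, TP ⟂ HP, so T = P + (0, -13.9) = (26.800, -13.900). Since TU ⟂ UK (tangency), |TK| = √(13.9² + 34.0²) = 36.732 regardless of where U sits on A1. So K lies on both circle(H, 40.63) and circle(T, 36.732); the below-HP intersection is K = (1.5741, -40.599). U is the foot of the tangent from K: U = (13.835, -8.8873).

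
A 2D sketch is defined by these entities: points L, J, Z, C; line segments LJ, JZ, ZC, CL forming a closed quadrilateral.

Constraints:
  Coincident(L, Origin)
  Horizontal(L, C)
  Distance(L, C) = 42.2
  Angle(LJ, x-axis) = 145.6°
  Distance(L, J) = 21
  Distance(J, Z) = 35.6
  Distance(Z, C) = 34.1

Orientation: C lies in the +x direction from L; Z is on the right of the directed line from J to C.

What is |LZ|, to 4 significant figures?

14.84

L is at the origin; LC is horizontal with |LC| = 42.2 and C in +x, so C = (42.2, 0). LJ runs at 145.6° with |LJ| = 21.0, so J = (-17.33, 11.86). Z is determined by |JZ| = 35.6 and |ZC| = 34.1 together: it lies at the intersection of circle(J, 35.6) and circle(C, 34.1). With |JC| = 60.70, the foot of the radical line on JC is 31.21 from J and the perpendicular offset is √(35.6² − 31.21²) = 17.13. Taking the right-of-JC solution: Z = (9.934, -11.03).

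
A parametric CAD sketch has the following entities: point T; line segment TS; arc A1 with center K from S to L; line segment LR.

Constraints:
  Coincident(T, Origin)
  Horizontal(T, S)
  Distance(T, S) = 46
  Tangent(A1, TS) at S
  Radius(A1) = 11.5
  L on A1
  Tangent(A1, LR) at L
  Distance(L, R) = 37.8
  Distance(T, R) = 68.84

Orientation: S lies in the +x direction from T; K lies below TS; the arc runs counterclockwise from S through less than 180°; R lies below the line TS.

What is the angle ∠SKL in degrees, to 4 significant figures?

107.3°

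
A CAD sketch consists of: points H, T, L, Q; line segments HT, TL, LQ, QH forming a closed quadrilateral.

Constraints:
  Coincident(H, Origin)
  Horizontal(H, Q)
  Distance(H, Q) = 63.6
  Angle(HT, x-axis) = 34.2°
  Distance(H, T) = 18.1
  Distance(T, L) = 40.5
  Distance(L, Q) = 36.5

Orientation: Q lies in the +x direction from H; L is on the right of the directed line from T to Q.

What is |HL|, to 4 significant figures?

43.66

Checks: |TL| = 40.50 ✓; |LQ| = 36.50 ✓.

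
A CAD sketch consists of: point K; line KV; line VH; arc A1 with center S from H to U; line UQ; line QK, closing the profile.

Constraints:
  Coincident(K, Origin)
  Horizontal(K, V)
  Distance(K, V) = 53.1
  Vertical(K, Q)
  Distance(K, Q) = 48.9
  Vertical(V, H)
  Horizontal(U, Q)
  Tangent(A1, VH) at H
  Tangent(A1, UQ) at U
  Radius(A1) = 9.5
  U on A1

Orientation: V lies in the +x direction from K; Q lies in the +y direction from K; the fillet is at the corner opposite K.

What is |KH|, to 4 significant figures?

66.12

The virtual corner opposite K is at (53.10, 48.90). Tangency of A1 to VH means the radius SH is perpendicular to VH and A1 meets UQ tangentially, so SU is at right angles to UQ, with radius 9.5, so the center S sits 9.5 in from both sides at S = (43.60, 39.40). That places the tangent points at H = (53.10, 39.40) on VH and U = (43.60, 48.90) on UQ. Then |KH| = |H − K| = 66.12.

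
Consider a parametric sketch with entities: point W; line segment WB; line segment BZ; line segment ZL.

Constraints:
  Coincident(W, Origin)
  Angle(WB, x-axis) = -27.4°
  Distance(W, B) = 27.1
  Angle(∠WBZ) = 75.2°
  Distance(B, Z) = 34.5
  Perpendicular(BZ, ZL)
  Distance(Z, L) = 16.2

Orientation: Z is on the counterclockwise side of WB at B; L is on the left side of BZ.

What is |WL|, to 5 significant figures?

29.335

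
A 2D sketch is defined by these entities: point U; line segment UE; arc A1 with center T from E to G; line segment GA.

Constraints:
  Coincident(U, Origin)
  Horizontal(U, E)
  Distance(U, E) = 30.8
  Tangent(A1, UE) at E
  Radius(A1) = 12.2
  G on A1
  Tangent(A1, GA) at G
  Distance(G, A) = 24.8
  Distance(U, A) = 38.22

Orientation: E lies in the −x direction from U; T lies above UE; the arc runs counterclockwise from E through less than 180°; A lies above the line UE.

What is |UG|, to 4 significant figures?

21.46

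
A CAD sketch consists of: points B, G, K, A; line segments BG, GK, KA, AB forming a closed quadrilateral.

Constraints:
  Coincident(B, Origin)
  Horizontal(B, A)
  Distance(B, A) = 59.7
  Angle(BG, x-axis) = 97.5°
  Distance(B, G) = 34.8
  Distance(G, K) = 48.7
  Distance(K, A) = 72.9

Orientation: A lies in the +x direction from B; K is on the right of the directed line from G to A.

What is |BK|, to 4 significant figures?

18.11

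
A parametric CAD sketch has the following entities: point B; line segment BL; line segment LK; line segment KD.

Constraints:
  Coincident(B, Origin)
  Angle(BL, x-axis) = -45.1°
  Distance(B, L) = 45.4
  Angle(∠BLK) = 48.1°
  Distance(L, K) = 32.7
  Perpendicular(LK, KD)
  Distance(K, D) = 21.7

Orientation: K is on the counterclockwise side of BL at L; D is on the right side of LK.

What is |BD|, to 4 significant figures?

55.54

B is at the origin; BL runs at -45.1° with length 45.4, so L = 45.4·(cos -45.1°, sin -45.1°) = (32.05, -32.16). ∠BLK = 48.1°, so LK runs at -45.1° + (180° − 48.1°) = 86.80° from the x-axis; with |LK| = 32.7, K = L + 32.7·(cos 86.80°, sin 86.80°) = (33.87, 0.4904). The perpendicularity gives KD at right angles to LK; with |KD| = 21.7 on the right of LK, D = K + 21.7·(0.9984, -0.05582) = (55.54, -0.7209). Then |BD| = |D − B| = 55.54.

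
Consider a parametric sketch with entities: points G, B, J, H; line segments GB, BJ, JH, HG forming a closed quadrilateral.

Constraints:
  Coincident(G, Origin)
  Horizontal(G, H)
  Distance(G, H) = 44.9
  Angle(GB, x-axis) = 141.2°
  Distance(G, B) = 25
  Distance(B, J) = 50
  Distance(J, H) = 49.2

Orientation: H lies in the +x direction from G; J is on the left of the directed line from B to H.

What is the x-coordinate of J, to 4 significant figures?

22.02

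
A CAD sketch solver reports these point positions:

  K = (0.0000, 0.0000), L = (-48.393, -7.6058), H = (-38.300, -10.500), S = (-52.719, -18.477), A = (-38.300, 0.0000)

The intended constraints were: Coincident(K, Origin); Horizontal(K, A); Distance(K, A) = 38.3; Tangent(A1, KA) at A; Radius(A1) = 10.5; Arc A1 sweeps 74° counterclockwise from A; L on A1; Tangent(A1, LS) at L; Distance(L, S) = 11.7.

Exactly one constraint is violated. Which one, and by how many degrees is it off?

Tangent(A1, LS) at L — off by 5.70°.

K = (0.00, 0.00) ✓; K.y = 0.00, A.y = 0.00 ✓; |KA| = 38.30 ✓; ∠(HA, AK) = 90.00° ✓; |HA| = 10.50 ✓; bearing(H→L) − bearing(H→A) = 74.00° ✓; |HL| = 10.50 ✓; ∠(HL, LS) = 95.70° ✗; |LS| = 11.70 ✓.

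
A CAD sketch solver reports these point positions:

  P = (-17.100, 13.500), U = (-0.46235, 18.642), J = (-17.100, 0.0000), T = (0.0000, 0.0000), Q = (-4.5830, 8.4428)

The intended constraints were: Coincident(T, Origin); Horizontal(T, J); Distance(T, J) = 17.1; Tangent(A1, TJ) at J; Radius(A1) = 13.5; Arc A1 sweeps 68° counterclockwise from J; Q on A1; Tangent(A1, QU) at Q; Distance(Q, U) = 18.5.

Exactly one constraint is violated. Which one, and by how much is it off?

Distance(Q, U) = 18.5 — off by 7.50.

T = (0.00, 0.00) ✓; T.y = 0.00, J.y = 0.00 ✓; |TJ| = 17.10 ✓; ∠(PJ, JT) = 90.00° ✓; |PJ| = 13.50 ✓; bearing(P→Q) − bearing(P→J) = 68.00° ✓; |PQ| = 13.50 ✓; ∠(PQ, QU) = 90.00° ✓; |QU| = 11.00 ✗.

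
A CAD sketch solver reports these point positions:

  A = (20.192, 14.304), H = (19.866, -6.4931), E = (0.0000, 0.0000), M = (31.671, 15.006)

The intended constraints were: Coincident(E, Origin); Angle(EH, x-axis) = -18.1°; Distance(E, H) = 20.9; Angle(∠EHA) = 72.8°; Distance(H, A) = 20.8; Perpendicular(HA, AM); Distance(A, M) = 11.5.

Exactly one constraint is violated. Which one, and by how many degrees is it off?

Perpendicular(HA, AM) — off by 4.40°.

E = (0.00, 0.00) ✓; EH at -18.10° ✓; |EH| = 20.90 ✓; ∠EHA = 72.80° ✓; |HA| = 20.80 ✓; ∠(HA, AM) = 85.60° ✗; |AM| = 11.50 ✓.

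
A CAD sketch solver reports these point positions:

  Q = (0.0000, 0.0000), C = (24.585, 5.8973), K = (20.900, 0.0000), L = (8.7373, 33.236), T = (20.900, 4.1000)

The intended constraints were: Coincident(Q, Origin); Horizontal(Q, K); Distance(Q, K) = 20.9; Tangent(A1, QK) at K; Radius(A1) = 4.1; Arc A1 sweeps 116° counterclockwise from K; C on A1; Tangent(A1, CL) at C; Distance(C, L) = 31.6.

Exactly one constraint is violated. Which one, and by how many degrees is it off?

Tangent(A1, CL) at C — off by 4.10°.

Q = (0.00, 0.00) ✓; Q.y = 0.00, K.y = 0.00 ✓; |QK| = 20.90 ✓; ∠(TK, KQ) = 90.00° ✓; |TK| = 4.100 ✓; bearing(T→C) − bearing(T→K) = 116.0° ✓; |TC| = 4.100 ✓; ∠(TC, CL) = 85.90° ✗; |CL| = 31.60 ✓.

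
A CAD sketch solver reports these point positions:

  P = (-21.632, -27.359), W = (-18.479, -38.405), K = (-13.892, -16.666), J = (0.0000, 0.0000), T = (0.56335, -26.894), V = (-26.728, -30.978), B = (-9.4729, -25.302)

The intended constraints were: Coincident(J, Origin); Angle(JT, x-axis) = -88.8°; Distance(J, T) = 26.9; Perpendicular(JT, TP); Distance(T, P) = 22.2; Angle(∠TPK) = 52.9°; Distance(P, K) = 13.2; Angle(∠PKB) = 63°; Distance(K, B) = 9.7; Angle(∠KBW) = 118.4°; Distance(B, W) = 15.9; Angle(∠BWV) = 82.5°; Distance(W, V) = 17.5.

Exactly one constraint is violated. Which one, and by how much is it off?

Distance(W, V) = 17.5 — off by 6.40.

J = (0.00, 0.00) ✓; JT at -88.80° ✓; |JT| = 26.90 ✓; ∠(JT, TP) = 90.00° ✓; |TP| = 22.20 ✓; ∠TPK = 52.90° ✓; |PK| = 13.20 ✓; ∠PKB = 63.00° ✓; |KB| = 9.701 ✓; ∠KBW = 118.4° ✓; |BW| = 15.90 ✓; ∠BWV = 82.50° ✓; |WV| = 11.10 ✗.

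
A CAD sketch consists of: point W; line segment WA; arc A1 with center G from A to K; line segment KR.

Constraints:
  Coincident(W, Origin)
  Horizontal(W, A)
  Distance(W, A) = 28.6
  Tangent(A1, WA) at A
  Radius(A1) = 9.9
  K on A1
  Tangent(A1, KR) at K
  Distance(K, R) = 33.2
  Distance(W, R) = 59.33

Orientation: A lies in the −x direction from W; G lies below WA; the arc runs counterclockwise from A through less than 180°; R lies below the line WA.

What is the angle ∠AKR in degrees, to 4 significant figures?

138.2°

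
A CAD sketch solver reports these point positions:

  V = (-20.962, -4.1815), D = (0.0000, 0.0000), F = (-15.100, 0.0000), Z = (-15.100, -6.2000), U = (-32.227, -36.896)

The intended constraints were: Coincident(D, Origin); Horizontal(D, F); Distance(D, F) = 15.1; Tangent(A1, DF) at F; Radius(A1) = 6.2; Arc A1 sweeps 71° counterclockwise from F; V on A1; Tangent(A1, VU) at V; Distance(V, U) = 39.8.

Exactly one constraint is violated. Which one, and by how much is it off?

Distance(V, U) = 39.8 — off by 5.20.

D = (0.00, 0.00) ✓; D.y = 0.00, F.y = 0.00 ✓; |DF| = 15.10 ✓; ∠(ZF, FD) = 90.00° ✓; |ZF| = 6.200 ✓; bearing(Z→V) − bearing(Z→F) = 71.00° ✓; |ZV| = 6.200 ✓; ∠(ZV, VU) = 90.00° ✓; |VU| = 34.60 ✗.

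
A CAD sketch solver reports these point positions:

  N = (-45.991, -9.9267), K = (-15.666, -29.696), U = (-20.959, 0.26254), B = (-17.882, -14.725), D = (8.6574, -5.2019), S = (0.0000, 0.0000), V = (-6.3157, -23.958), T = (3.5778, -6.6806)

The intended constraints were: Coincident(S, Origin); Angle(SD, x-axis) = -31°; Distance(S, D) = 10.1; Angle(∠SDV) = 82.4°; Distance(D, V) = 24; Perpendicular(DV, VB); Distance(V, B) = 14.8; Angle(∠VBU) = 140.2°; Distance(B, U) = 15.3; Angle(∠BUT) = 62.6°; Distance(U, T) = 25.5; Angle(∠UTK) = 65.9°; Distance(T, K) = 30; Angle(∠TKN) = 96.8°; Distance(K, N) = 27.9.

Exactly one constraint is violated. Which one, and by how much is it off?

Distance(K, N) = 27.9 — off by 8.30.

S = (0.00, 0.00) ✓; SD at -31.00° ✓; |SD| = 10.10 ✓; ∠SDV = 82.40° ✓; |DV| = 24.00 ✓; ∠(DV, VB) = 90.00° ✓; |VB| = 14.80 ✓; ∠VBU = 140.2° ✓; |BU| = 15.30 ✓; ∠BUT = 62.60° ✓; |UT| = 25.50 ✓; ∠UTK = 65.90° ✓; |TK| = 30.00 ✓; ∠TKN = 96.80° ✓; |KN| = 36.20 ✗.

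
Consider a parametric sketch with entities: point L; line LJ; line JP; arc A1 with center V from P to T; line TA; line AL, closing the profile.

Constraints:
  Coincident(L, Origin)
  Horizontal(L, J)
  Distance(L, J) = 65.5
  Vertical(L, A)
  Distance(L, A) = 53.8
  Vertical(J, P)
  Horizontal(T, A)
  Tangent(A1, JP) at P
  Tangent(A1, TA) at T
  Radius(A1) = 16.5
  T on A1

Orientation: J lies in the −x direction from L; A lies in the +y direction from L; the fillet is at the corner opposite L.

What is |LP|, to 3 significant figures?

75.4

L is at the origin; L and J share the same y with |LJ| = 65.5 and J on the −x side, so J = (-65.5, 0.00). LA is vertical with |LA| = 53.8 and A on the +y side, so A = (0.00, 53.8). The virtual corner opposite L is at (-65.5, 53.8). The tangent condition forces VP to be normal to JP and since A1 is tangent to TA there, VT ⟂ TA, with radius 16.5, so the center V sits 16.5 in from both sides at V = (-49.0, 37.3). That places the tangent points at P = (-65.5, 37.3) on JP and T = (-49.0, 53.8) on TA. Then |LP| = |P − L| = 75.4.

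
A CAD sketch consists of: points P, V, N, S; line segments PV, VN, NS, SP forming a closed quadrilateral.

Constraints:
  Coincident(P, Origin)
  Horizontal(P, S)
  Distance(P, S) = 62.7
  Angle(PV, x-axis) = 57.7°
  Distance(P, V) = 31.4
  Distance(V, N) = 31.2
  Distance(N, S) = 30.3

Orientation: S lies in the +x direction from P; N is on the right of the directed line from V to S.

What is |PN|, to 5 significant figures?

32.407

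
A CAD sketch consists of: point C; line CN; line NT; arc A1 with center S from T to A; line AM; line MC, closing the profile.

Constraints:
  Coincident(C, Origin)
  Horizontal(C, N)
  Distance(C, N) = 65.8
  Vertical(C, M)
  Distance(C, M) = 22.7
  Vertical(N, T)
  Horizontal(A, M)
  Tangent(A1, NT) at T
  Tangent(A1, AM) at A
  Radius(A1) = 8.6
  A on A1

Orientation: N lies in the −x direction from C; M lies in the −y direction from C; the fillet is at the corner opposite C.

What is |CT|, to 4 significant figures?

67.29

The virtual corner opposite C is at (-65.80, -22.70). Since A1 is tangent to NT there, ST ⟂ NT and tangency of A1 to AM means the radius SA is perpendicular to AM, with radius 8.6, so the center S sits 8.6 in from both sides at S = (-57.20, -14.10). That places the tangent points at T = (-65.80, -14.10) on NT and A = (-57.20, -22.70) on AM. Then |CT| = |T − C| = 67.29.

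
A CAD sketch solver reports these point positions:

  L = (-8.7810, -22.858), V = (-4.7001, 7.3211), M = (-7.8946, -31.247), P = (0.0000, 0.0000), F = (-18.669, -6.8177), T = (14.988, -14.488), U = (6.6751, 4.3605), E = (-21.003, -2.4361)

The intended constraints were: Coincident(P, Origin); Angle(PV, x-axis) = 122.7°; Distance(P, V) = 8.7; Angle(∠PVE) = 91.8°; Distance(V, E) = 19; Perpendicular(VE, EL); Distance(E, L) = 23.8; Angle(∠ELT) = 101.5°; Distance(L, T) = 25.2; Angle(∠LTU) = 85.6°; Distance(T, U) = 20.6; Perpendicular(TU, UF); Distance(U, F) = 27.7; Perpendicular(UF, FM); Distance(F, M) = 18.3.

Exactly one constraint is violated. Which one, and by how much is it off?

Distance(F, M) = 18.3 — off by 8.40.

P = (0.00, 0.00) ✓; PV at 122.7° ✓; |PV| = 8.700 ✓; ∠PVE = 91.80° ✓; |VE| = 19.00 ✓; ∠(VE, EL) = 90.00° ✓; |EL| = 23.80 ✓; ∠ELT = 101.5° ✓; |LT| = 25.20 ✓; ∠LTU = 85.60° ✓; |TU| = 20.60 ✓; ∠(TU, UF) = 90.00° ✓; |UF| = 27.70 ✓; ∠(UF, FM) = 90.00° ✓; |FM| = 26.70 ✗.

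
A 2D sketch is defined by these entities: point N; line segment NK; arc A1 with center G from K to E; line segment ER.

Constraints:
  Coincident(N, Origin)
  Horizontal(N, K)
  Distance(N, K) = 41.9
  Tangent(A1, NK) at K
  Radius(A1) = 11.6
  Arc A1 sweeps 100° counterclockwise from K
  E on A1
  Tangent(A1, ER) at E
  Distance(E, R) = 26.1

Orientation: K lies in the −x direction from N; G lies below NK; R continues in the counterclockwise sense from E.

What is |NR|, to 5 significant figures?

62.662

On A1, K sits at bearing 90° from G; a 100° counterclockwise sweep puts E at bearing 190°, so E = G + 11.6·(cos 190°, sin 190°) = (-53.324, -13.614). A1 meets ER tangentially, so GE is at right angles to ER, so ER runs along (−sin 190°, cos 190°); with |ER| = 26.1, R = (-48.792, -39.318). Then |NR| = |R − N| = 62.662.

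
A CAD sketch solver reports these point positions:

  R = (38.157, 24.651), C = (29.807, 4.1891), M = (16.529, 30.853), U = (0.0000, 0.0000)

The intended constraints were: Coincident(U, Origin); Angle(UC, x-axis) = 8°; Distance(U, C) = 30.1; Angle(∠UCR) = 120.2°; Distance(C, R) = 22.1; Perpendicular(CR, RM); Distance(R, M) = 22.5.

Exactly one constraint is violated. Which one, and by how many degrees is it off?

Perpendicular(CR, RM) — off by 6.20°.

U = (0.00, 0.00) ✓; UC at 8.000° ✓; |UC| = 30.10 ✓; ∠UCR = 120.2° ✓; |CR| = 22.10 ✓; ∠(CR, RM) = 96.20° ✗; |RM| = 22.50 ✓.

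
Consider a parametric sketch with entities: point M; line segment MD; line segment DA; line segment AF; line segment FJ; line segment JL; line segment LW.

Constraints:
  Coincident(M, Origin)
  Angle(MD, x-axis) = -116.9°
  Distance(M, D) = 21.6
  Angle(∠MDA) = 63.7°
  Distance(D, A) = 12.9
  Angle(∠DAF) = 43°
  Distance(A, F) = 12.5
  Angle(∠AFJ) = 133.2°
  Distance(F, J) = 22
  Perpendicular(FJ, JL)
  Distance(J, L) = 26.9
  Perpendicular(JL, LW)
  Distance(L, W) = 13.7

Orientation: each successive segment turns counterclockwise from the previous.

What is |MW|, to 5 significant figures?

40.163

FJ is perpendicular to JL, so JL runs at -86.800°; with |JL| = 26.9, L = (-26.390, -38.864). The perpendicularity gives LW at right angles to JL, so LW runs at 3.2000°; with |LW| = 13.7, W = (-12.711, -38.099). Then |MW| = |W − M| = 40.163.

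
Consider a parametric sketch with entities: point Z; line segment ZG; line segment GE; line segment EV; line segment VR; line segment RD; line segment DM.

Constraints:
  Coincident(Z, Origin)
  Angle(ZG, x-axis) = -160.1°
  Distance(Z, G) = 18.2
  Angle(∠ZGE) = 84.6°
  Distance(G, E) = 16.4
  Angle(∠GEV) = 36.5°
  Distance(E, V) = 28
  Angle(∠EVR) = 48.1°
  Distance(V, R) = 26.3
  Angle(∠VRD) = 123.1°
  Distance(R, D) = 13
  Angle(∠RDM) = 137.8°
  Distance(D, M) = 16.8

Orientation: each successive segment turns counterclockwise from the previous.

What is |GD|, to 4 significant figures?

17.45

∠EVR = 48.1° gives VR at -149.3° from the x-axis; with |VR| = 26.3, R = (-27.28, -6.982). ∠VRD = 123.1° gives RD at -92.40° from the x-axis; with |RD| = 13.0, D = (-27.82, -19.97). Then |GD| = |D − G| = 17.45.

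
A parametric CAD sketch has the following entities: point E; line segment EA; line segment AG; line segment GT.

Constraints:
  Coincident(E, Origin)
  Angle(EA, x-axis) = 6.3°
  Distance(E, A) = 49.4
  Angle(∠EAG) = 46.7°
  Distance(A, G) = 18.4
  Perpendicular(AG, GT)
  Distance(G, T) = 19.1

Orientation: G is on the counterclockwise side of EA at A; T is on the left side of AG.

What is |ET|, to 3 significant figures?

22.9

E is at the origin; EA runs at 6.3° with length 49.4, so A = 49.4·(cos 6.3°, sin 6.3°) = (49.1, 5.42). ∠EAG = 46.7°, so AG runs at 6.3° + (180° − 46.7°) = 140° from the x-axis; with |AG| = 18.4, G = A + 18.4·(cos 140°, sin 140°) = (35.1, 17.3). The perpendicularity gives GT at right angles to AG; with |GT| = 19.1 on the left of AG, T = G + 19.1·(-0.648, -0.762) = (22.7, 2.80). Then |ET| = |T − E| = 22.9.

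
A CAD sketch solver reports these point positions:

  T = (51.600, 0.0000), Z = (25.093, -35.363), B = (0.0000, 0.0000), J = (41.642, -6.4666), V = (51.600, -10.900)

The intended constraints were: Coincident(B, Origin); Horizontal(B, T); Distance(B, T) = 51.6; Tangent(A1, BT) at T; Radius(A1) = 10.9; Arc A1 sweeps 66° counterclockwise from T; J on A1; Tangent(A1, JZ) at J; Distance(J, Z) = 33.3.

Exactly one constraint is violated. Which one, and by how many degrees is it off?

Tangent(A1, JZ) at J — off by 5.80°.

B = (0.00, 0.00) ✓; B.y = 0.00, T.y = 0.00 ✓; |BT| = 51.60 ✓; ∠(VT, TB) = 90.00° ✓; |VT| = 10.90 ✓; bearing(V→J) − bearing(V→T) = 66.00° ✓; |VJ| = 10.90 ✓; ∠(VJ, JZ) = 95.80° ✗; |JZ| = 33.30 ✓.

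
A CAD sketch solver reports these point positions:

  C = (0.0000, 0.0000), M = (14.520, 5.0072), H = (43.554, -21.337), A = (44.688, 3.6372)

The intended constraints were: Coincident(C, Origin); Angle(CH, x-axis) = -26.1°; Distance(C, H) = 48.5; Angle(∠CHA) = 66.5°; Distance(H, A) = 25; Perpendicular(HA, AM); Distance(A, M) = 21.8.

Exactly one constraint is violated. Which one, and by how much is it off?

Distance(A, M) = 21.8 — off by 8.40.

C = (0.00, 0.00) ✓; CH at -26.10° ✓; |CH| = 48.50 ✓; ∠CHA = 66.50° ✓; |HA| = 25.00 ✓; ∠(HA, AM) = 90.00° ✓; |AM| = 30.20 ✗.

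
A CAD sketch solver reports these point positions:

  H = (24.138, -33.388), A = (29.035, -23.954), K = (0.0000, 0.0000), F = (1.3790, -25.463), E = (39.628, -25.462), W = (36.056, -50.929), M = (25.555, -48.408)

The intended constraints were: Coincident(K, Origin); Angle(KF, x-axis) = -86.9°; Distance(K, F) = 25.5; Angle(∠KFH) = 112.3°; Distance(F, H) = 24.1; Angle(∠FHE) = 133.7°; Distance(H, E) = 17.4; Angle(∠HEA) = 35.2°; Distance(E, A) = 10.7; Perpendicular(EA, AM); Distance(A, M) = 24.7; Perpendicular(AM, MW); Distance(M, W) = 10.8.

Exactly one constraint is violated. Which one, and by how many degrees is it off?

Perpendicular(AM, MW) — off by 5.40°.

K = (0.00, 0.00) ✓; KF at -86.90° ✓; |KF| = 25.50 ✓; ∠KFH = 112.3° ✓; |FH| = 24.10 ✓; ∠FHE = 133.7° ✓; |HE| = 17.40 ✓; ∠HEA = 35.20° ✓; |EA| = 10.70 ✓; ∠(EA, AM) = 90.00° ✓; |AM| = 24.70 ✓; ∠(AM, MW) = 84.60° ✗; |MW| = 10.80 ✓.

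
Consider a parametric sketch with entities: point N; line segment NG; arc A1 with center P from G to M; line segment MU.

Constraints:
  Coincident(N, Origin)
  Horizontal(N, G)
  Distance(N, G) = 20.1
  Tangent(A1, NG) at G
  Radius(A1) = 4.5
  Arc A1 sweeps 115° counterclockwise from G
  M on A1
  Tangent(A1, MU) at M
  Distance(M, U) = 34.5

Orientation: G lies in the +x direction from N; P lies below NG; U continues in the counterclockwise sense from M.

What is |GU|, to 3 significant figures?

39.1

N is at the origin; N and G share the same y with |NG| = 20.1 and G on the +x side, so G = (20.1, 0.00). The tangent condition forces PG to be normal to NG, so P = G + (0, -4.5) = (20.1, -4.50). On A1, G sits at bearing 90° from P; a 115° counterclockwise sweep puts M at bearing 205°, so M = P + 4.5·(cos 205°, sin 205°) = (16.0, -6.40). Tangency of A1 to MU means the radius PM is perpendicular to MU, so MU runs along (−sin 205°, cos 205°); with |MU| = 34.5, U = (30.6, -37.7). Then |GU| = |U − G| = 39.1.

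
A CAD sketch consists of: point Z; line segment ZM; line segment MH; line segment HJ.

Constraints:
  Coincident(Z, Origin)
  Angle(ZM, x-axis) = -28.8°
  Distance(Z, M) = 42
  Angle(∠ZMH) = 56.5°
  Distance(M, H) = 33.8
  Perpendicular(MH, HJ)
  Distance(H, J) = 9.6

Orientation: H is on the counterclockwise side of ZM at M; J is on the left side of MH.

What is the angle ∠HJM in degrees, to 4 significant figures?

74.14°

Z is at the origin; ZM runs at -28.8° with length 42.0, so M = 42.0·(cos -28.8°, sin -28.8°) = (36.80, -20.23). ∠ZMH = 56.5°, so MH runs at -28.8° + (180° − 56.5°) = 94.70° from the x-axis; with |MH| = 33.8, H = M + 33.8·(cos 94.70°, sin 94.70°) = (34.04, 13.45). The perpendicularity gives HJ at right angles to MH; with |HJ| = 9.6 on the left of MH, J = H + 9.6·(-0.9966, -0.08194) = (24.47, 12.67). Then cos ∠HJM = JH·JM / (|JH||JM|), giving 74.14°.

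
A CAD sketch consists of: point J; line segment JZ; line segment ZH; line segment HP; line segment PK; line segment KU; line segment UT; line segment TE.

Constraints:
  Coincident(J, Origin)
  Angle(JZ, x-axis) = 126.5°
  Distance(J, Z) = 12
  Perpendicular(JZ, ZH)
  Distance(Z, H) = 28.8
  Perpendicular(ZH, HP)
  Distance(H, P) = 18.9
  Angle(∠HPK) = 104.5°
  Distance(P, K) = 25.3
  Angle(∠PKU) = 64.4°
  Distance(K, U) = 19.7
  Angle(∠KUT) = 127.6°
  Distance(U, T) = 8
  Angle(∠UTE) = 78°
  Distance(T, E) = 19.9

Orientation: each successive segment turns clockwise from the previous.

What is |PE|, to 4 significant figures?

8.975

J is at the origin; JZ runs at 126.5° with length 12.0, so Z = (-7.138, 9.646). JZ ⟂ ZH, so ZH runs at 36.50°; with |ZH| = 28.8, H = (16.01, 26.78). ZH is perpendicular to HP, so HP runs at -53.50°; with |HP| = 18.9, P = (27.26, 11.58). ∠HPK = 104.5° gives PK at -129.0° from the x-axis; with |PK| = 25.3, K = (11.33, -8.078). ∠PKU = 64.4° gives KU at 115.4° from the x-axis; with |KU| = 19.7, U = (2.884, 9.718). ∠KUT = 127.6° gives UT at 63.00° from the x-axis; with |UT| = 8.0, T = (6.515, 16.85). ∠UTE = 78.0° gives TE at -39.00° from the x-axis; with |TE| = 19.9, E = (21.98, 4.323). Then |PE| = |E − P| = 8.975.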